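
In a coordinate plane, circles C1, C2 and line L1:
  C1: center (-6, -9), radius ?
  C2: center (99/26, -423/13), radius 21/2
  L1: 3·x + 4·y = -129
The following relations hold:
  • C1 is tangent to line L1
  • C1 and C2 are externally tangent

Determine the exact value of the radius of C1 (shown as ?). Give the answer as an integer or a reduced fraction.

15

1. [C1‖L1]  r_C1² − 225 = 0  ⇒  r_C1 = 15 (r>0 drops 1)
2. [ext C1·C2]  r_C1² + 21r_C1 − 540 = 0  ⇒  r_C1 = 15 (r>0 drops 1)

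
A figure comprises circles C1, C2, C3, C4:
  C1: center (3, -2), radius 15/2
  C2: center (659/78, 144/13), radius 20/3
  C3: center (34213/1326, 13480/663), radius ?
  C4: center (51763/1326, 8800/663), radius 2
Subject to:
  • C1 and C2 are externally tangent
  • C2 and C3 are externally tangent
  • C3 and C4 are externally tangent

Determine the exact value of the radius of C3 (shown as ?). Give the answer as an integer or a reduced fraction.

1. [ext C2·C3]  r_C3² + (40/3)r_C3 − 1027/3 = 0  ⇒  r_C3 = 13 (r>0 drops 1)
2. [ext C3·C4]  r_C3² + 4r_C3 − 221 = 0  ⇒  r_C3 = 13 (r>0 drops 1)

13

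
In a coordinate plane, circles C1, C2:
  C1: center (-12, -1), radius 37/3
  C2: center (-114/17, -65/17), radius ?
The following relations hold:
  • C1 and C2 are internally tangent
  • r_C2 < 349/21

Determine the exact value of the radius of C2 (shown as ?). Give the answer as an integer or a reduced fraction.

1. [int C1,C2]  r_C2² − (74/3)r_C2 + 1045/9 = 0  ⇒  r_C2 = 19/3 or 55/3
2. given r_C2 < 349/21: keep 19/3

19/3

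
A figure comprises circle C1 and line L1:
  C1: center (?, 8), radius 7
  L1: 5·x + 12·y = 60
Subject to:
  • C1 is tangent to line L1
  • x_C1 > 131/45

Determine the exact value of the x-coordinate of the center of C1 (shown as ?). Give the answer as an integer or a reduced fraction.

1. [C1‖L1]  x_C1² + (72/5)x_C1 − 1397/5 = 0  ⇒  x_C1 = -127/5 or 11
2. given x_C1 > 131/45: keep 11

11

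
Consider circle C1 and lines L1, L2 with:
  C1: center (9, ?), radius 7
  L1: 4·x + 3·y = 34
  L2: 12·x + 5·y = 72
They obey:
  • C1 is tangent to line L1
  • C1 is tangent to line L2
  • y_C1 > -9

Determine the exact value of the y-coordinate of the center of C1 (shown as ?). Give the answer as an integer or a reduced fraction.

1. [C1‖L1]  y_C1² + (4/3)y_C1 − 407/3 = 0  ⇒  y_C1 = -37/3 or 11
2. [C1‖L2]  y_C1² + (72/5)y_C1 − 1397/5 = 0  ⇒  y_C1 = -127/5 or 11

11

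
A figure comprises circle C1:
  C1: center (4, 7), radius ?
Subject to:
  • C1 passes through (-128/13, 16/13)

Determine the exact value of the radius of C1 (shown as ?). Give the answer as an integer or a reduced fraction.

1. [C1∋P]  r_C1² − 225 = 0  ⇒  r_C1 = 15 (r>0 drops 1)

15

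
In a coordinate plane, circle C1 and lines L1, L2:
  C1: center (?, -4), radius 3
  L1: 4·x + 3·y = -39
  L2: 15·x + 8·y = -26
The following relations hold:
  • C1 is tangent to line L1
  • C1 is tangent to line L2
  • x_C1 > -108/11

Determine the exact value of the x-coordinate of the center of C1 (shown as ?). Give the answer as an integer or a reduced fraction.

1. [C1‖L1]  x_C1² + (27/2)x_C1 + 63/2 = 0  ⇒  x_C1 = -21/2 or -3
2. [C1‖L2]  x_C1² − (4/5)x_C1 − 57/5 = 0  ⇒  x_C1 = -3 or 19/5

-3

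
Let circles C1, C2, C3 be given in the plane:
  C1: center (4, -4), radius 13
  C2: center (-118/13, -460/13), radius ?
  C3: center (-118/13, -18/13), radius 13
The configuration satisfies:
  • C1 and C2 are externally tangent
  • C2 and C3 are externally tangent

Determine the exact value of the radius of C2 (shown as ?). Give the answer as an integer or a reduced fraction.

21

1. [ext C1·C2]  r_C2² + 26r_C2 − 987 = 0  ⇒  r_C2 = 21 (r>0 drops 1)
2. [ext C2·C3]  r_C2² + 26r_C2 − 987 = 0  ⇒  r_C2 = 21 (r>0 drops 1)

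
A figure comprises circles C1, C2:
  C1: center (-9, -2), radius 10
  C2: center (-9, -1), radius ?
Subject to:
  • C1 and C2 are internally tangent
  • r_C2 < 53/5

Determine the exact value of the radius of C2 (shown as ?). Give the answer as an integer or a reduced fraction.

1. [int C1,C2]  r_C2² − 20r_C2 + 99 = 0  ⇒  r_C2 = 9 or 11
2. given r_C2 < 53/5: keep 9

9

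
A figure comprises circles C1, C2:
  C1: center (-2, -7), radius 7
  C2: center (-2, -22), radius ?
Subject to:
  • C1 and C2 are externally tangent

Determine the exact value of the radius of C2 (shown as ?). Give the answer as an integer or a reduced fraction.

1. [ext C1·C2]  r_C2² + 14r_C2 − 176 = 0  ⇒  r_C2 = 8 (r>0 drops 1)

8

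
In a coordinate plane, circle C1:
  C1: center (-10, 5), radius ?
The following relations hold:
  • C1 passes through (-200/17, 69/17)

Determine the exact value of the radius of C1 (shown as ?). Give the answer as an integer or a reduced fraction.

2

1. [C1∋P]  r_C1² − 4 = 0  ⇒  r_C1 = 2 (r>0 drops 1)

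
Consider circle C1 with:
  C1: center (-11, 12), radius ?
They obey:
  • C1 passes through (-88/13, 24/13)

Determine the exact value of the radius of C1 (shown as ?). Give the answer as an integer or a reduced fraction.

11

1. [C1∋P]  r_C1² − 121 = 0  ⇒  r_C1 = 11 (r>0 drops 1)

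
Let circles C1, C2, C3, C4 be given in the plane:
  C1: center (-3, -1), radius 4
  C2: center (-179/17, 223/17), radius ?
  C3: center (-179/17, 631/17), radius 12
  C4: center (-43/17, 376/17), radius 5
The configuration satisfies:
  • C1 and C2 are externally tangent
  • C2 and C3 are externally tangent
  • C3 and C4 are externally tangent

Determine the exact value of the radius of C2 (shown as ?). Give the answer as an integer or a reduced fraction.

1. [ext C1·C2]  r_C2² + 8r_C2 − 240 = 0  ⇒  r_C2 = 12 (r>0 drops 1)
2. [ext C2·C3]  r_C2² + 24r_C2 − 432 = 0  ⇒  r_C2 = 12 (r>0 drops 1)

12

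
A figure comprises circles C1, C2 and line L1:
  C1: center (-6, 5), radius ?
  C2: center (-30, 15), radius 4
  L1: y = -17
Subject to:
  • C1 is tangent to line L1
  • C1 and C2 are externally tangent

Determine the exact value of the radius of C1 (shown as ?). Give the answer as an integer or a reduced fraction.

1. [C1‖L1]  r_C1² − 484 = 0  ⇒  r_C1 = 22 (r>0 drops 1)
2. [ext C1·C2]  r_C1² + 8r_C1 − 660 = 0  ⇒  r_C1 = 22 (r>0 drops 1)

22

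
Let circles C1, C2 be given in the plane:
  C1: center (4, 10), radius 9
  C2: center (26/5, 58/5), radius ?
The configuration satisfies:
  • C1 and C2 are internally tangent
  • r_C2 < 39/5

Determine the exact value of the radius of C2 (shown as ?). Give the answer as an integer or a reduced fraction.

1. [int C1,C2]  r_C2² − 18r_C2 + 77 = 0  ⇒  r_C2 = 7 or 11
2. given r_C2 < 39/5: keep 7

7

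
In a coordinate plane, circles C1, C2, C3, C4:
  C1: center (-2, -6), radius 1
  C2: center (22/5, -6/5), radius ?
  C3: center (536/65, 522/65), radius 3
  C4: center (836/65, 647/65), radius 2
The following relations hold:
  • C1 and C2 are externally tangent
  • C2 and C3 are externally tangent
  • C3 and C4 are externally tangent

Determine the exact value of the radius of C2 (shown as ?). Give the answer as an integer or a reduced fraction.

1. [ext C1·C2]  r_C2² + 2r_C2 − 63 = 0  ⇒  r_C2 = 7 (r>0 drops 1)
2. [ext C2·C3]  r_C2² + 6r_C2 − 91 = 0  ⇒  r_C2 = 7 (r>0 drops 1)

7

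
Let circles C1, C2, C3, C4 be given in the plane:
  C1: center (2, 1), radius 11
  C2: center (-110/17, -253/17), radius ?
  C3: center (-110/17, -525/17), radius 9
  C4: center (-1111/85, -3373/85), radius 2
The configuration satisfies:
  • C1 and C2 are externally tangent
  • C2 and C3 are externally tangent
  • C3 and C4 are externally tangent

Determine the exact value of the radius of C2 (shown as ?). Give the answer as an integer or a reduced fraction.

7

1. [ext C1·C2]  r_C2² + 22r_C2 − 203 = 0  ⇒  r_C2 = 7 (r>0 drops 1)
2. [ext C2·C3]  r_C2² + 18r_C2 − 175 = 0  ⇒  r_C2 = 7 (r>0 drops 1)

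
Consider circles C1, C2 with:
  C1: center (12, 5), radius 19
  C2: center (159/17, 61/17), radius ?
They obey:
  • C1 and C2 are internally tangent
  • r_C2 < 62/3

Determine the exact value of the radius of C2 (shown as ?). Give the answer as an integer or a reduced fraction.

1. [int C1,C2]  r_C2² − 38r_C2 + 352 = 0  ⇒  r_C2 = 16 or 22
2. given r_C2 < 62/3: keep 16

16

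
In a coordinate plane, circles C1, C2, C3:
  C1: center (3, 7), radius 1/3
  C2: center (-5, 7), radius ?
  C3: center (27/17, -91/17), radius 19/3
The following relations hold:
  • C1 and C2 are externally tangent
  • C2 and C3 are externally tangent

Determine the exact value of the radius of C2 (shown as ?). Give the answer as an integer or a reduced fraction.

1. [ext C1·C2]  r_C2² + (2/3)r_C2 − 575/9 = 0  ⇒  r_C2 = 23/3 (r>0 drops 1)
2. [ext C2·C3]  r_C2² + (38/3)r_C2 − 1403/9 = 0  ⇒  r_C2 = 23/3 (r>0 drops 1)

23/3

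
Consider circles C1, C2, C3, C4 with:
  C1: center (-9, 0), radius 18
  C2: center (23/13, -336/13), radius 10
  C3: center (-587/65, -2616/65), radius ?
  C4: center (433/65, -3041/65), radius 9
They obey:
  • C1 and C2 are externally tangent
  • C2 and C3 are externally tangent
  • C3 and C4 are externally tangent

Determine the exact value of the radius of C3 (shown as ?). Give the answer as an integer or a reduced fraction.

1. [ext C2·C3]  r_C3² + 20r_C3 − 224 = 0  ⇒  r_C3 = 8 (r>0 drops 1)
2. [ext C3·C4]  r_C3² + 18r_C3 − 208 = 0  ⇒  r_C3 = 8 (r>0 drops 1)

8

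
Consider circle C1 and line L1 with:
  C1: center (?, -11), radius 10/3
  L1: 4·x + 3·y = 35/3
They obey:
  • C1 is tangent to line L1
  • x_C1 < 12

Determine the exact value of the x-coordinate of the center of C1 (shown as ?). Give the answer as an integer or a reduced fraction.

7

1. [C1‖L1]  x_C1² − (67/3)x_C1 + 322/3 = 0  ⇒  x_C1 = 7 or 46/3
2. given x_C1 < 12: keep 7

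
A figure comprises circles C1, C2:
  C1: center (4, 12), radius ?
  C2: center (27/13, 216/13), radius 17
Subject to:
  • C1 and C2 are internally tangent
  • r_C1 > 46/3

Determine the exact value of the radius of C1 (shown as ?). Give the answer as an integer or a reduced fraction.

22

1. [int C1,C2]  r_C1² − 34r_C1 + 264 = 0  ⇒  r_C1 = 12 or 22
2. given r_C1 > 46/3: keep 22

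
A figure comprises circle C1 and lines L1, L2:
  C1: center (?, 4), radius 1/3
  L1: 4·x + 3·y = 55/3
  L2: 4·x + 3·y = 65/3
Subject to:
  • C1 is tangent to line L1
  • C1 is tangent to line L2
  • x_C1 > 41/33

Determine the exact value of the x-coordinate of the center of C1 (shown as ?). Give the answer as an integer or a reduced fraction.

2

1. [C1‖L1]  x_C1² − (19/6)x_C1 + 7/3 = 0  ⇒  x_C1 = 7/6 or 2
2. [C1‖L2]  x_C1² − (29/6)x_C1 + 17/3 = 0  ⇒  x_C1 = 2 or 17/6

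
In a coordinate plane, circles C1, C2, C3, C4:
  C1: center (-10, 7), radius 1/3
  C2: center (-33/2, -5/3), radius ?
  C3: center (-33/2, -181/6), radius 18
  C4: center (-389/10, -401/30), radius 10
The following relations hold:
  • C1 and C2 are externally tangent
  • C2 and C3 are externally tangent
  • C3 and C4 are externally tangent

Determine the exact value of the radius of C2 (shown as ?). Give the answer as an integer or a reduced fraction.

1. [ext C1·C2]  r_C2² + (2/3)r_C2 − 469/4 = 0  ⇒  r_C2 = 21/2 (r>0 drops 1)
2. [ext C2·C3]  r_C2² + 36r_C2 − 1953/4 = 0  ⇒  r_C2 = 21/2 (r>0 drops 1)

21/2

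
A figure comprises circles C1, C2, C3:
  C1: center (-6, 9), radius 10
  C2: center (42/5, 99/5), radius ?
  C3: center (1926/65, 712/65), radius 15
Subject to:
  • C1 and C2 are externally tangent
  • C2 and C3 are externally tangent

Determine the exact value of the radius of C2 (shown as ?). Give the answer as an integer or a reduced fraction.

1. [ext C1·C2]  r_C2² + 20r_C2 − 224 = 0  ⇒  r_C2 = 8 (r>0 drops 1)
2. [ext C2·C3]  r_C2² + 30r_C2 − 304 = 0  ⇒  r_C2 = 8 (r>0 drops 1)

8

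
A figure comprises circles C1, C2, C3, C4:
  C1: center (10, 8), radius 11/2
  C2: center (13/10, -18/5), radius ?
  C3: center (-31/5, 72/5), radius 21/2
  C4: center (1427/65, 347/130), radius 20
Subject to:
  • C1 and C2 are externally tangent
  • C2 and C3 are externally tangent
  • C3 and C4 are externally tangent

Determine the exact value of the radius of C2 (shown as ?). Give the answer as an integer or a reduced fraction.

1. [ext C1·C2]  r_C2² + 11r_C2 − 180 = 0  ⇒  r_C2 = 9 (r>0 drops 1)
2. [ext C2·C3]  r_C2² + 21r_C2 − 270 = 0  ⇒  r_C2 = 9 (r>0 drops 1)

9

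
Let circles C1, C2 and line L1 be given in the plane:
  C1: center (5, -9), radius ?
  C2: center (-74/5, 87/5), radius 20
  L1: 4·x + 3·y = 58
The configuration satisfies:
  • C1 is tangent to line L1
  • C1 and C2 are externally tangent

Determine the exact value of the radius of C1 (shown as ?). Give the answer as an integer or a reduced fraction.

13

1. [C1‖L1]  r_C1² − 169 = 0  ⇒  r_C1 = 13 (r>0 drops 1)
2. [ext C1·C2]  r_C1² + 40r_C1 − 689 = 0  ⇒  r_C1 = 13 (r>0 drops 1)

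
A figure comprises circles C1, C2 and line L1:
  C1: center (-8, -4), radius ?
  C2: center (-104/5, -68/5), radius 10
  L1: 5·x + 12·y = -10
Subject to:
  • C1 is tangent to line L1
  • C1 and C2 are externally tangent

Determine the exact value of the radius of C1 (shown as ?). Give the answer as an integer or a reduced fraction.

6

1. [C1‖L1]  r_C1² − 36 = 0  ⇒  r_C1 = 6 (r>0 drops 1)
2. [ext C1·C2]  r_C1² + 20r_C1 − 156 = 0  ⇒  r_C1 = 6 (r>0 drops 1)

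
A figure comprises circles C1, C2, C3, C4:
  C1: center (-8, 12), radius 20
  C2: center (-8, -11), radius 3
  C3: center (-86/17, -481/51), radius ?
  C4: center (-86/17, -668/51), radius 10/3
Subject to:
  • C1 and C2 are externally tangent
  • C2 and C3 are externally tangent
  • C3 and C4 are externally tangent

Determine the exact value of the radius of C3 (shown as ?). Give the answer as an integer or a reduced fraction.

1/3

1. [ext C2·C3]  r_C3² + 6r_C3 − 19/9 = 0  ⇒  r_C3 = 1/3 (r>0 drops 1)
2. [ext C3·C4]  r_C3² + (20/3)r_C3 − 7/3 = 0  ⇒  r_C3 = 1/3 (r>0 drops 1)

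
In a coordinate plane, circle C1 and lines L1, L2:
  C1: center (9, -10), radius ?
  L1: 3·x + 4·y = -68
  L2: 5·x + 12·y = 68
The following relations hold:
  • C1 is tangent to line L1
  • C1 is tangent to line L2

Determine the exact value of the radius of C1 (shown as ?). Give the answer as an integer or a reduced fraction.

11

1. [C1‖L1]  r_C1² − 121 = 0  ⇒  r_C1 = 11 (r>0 drops 1)
2. [C1‖L2]  r_C1² − 121 = 0  ⇒  r_C1 = 11 (r>0 drops 1)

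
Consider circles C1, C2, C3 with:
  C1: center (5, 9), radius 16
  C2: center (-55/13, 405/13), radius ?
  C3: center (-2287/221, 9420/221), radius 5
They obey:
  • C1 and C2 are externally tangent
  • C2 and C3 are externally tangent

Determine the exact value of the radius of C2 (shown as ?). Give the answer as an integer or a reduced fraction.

1. [ext C1·C2]  r_C2² + 32r_C2 − 320 = 0  ⇒  r_C2 = 8 (r>0 drops 1)
2. [ext C2·C3]  r_C2² + 10r_C2 − 144 = 0  ⇒  r_C2 = 8 (r>0 drops 1)

8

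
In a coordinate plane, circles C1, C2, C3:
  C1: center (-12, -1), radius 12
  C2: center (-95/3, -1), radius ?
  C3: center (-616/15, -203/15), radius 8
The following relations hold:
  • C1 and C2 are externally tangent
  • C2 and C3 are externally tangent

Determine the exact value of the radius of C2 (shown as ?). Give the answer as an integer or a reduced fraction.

1. [ext C1·C2]  r_C2² + 24r_C2 − 2185/9 = 0  ⇒  r_C2 = 23/3 (r>0 drops 1)
2. [ext C2·C3]  r_C2² + 16r_C2 − 1633/9 = 0  ⇒  r_C2 = 23/3 (r>0 drops 1)

23/3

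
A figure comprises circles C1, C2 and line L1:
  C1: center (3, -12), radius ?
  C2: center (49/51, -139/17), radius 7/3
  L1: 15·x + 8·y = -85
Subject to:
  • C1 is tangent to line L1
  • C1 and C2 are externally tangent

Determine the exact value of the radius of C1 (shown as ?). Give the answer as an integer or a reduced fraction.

2

1. [C1‖L1]  r_C1² − 4 = 0  ⇒  r_C1 = 2 (r>0 drops 1)
2. [ext C1·C2]  r_C1² + (14/3)r_C1 − 40/3 = 0  ⇒  r_C1 = 2 (r>0 drops 1)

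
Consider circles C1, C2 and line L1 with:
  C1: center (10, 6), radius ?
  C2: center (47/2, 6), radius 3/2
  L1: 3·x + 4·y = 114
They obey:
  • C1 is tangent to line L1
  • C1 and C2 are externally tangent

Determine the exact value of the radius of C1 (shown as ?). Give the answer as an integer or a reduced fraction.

1. [C1‖L1]  r_C1² − 144 = 0  ⇒  r_C1 = 12 (r>0 drops 1)
2. [ext C1·C2]  r_C1² + 3r_C1 − 180 = 0  ⇒  r_C1 = 12 (r>0 drops 1)

12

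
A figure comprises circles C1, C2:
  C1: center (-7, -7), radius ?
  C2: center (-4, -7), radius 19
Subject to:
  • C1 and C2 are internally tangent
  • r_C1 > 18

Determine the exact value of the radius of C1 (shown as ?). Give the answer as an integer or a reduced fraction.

22

1. [int C1,C2]  r_C1² − 38r_C1 + 352 = 0  ⇒  r_C1 = 16 or 22
2. given r_C1 > 18: keep 22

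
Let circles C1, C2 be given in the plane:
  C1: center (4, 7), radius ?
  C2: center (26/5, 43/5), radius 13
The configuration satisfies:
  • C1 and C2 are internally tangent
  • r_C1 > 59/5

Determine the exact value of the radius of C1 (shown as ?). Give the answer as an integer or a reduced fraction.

1. [int C1,C2]  r_C1² − 26r_C1 + 165 = 0  ⇒  r_C1 = 11 or 15
2. given r_C1 > 59/5: keep 15

15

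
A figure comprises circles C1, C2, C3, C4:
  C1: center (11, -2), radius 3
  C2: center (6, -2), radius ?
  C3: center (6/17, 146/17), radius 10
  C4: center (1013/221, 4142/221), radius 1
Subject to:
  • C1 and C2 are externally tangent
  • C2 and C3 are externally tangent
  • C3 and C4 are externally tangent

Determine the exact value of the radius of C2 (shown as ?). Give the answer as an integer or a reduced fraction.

2

1. [ext C1·C2]  r_C2² + 6r_C2 − 16 = 0  ⇒  r_C2 = 2 (r>0 drops 1)
2. [ext C2·C3]  r_C2² + 20r_C2 − 44 = 0  ⇒  r_C2 = 2 (r>0 drops 1)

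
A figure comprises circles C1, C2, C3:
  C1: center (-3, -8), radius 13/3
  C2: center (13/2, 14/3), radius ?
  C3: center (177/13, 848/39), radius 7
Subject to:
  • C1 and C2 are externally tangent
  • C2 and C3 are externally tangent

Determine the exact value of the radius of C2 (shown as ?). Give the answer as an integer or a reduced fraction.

23/2

1. [ext C1·C2]  r_C2² + (26/3)r_C2 − 2783/12 = 0  ⇒  r_C2 = 23/2 (r>0 drops 1)
2. [ext C2·C3]  r_C2² + 14r_C2 − 1173/4 = 0  ⇒  r_C2 = 23/2 (r>0 drops 1)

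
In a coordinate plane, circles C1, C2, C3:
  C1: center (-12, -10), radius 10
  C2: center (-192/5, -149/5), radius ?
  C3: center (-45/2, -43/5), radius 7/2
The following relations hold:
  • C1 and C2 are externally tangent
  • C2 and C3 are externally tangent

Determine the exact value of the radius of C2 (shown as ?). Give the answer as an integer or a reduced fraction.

1. [ext C1·C2]  r_C2² + 20r_C2 − 989 = 0  ⇒  r_C2 = 23 (r>0 drops 1)
2. [ext C2·C3]  r_C2² + 7r_C2 − 690 = 0  ⇒  r_C2 = 23 (r>0 drops 1)

23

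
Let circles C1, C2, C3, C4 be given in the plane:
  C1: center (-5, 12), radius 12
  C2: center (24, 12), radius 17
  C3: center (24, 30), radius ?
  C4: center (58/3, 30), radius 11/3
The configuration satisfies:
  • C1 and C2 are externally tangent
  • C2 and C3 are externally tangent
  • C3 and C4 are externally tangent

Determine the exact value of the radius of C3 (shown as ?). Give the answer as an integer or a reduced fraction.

1. [ext C2·C3]  r_C3² + 34r_C3 − 35 = 0  ⇒  r_C3 = 1 (r>0 drops 1)
2. [ext C3·C4]  r_C3² + (22/3)r_C3 − 25/3 = 0  ⇒  r_C3 = 1 (r>0 drops 1)

1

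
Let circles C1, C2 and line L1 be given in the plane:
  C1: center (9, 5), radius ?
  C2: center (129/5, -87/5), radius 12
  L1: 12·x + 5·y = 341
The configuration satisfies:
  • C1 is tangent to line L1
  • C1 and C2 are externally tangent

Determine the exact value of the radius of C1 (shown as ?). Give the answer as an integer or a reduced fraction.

16

1. [C1‖L1]  r_C1² − 256 = 0  ⇒  r_C1 = 16 (r>0 drops 1)
2. [ext C1·C2]  r_C1² + 24r_C1 − 640 = 0  ⇒  r_C1 = 16 (r>0 drops 1)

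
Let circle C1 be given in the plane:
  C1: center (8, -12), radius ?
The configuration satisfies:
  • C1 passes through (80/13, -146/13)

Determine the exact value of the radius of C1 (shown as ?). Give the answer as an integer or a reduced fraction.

2

1. [C1∋P]  r_C1² − 4 = 0  ⇒  r_C1 = 2 (r>0 drops 1)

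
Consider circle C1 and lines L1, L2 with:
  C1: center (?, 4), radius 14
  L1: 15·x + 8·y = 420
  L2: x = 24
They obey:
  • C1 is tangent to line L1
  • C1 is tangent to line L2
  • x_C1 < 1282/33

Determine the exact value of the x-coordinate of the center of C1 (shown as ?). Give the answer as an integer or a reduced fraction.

1. [C1‖L1]  x_C1² − (776/15)x_C1 + 1252/3 = 0  ⇒  x_C1 = 10 or 626/15
2. [C1‖L2]  x_C1² − 48x_C1 + 380 = 0  ⇒  x_C1 = 10 or 38

10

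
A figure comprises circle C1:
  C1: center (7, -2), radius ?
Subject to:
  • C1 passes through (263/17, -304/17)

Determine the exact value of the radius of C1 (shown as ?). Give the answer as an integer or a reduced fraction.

18

1. [C1∋P]  r_C1² − 324 = 0  ⇒  r_C1 = 18 (r>0 drops 1)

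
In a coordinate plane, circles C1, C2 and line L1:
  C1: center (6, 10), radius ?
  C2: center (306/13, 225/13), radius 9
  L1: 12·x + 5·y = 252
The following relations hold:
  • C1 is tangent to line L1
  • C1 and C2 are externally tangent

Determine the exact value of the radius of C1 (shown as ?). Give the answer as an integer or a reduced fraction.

1. [C1‖L1]  r_C1² − 100 = 0  ⇒  r_C1 = 10 (r>0 drops 1)
2. [ext C1·C2]  r_C1² + 18r_C1 − 280 = 0  ⇒  r_C1 = 10 (r>0 drops 1)

10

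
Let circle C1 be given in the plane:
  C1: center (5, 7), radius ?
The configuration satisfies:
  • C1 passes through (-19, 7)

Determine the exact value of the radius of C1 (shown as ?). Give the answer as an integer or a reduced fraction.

1. [C1∋P]  r_C1² − 576 = 0  ⇒  r_C1 = 24 (r>0 drops 1)

24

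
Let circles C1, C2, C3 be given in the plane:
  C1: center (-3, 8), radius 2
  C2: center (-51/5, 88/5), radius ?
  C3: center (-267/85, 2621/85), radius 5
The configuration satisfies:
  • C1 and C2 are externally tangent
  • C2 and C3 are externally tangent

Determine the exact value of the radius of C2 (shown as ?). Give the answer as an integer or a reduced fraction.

1. [ext C1·C2]  r_C2² + 4r_C2 − 140 = 0  ⇒  r_C2 = 10 (r>0 drops 1)
2. [ext C2·C3]  r_C2² + 10r_C2 − 200 = 0  ⇒  r_C2 = 10 (r>0 drops 1)

10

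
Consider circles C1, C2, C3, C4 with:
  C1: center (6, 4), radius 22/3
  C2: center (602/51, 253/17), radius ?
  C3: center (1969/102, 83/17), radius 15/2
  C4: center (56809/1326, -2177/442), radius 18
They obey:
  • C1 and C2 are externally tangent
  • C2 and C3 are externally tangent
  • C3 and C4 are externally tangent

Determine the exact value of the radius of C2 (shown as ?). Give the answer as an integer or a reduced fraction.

1. [ext C1·C2]  r_C2² + (44/3)r_C2 − 295/3 = 0  ⇒  r_C2 = 5 (r>0 drops 1)
2. [ext C2·C3]  r_C2² + 15r_C2 − 100 = 0  ⇒  r_C2 = 5 (r>0 drops 1)

5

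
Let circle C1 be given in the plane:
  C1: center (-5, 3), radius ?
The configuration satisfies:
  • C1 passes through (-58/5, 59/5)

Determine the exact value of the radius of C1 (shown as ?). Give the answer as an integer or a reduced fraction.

11

1. [C1∋P]  r_C1² − 121 = 0  ⇒  r_C1 = 11 (r>0 drops 1)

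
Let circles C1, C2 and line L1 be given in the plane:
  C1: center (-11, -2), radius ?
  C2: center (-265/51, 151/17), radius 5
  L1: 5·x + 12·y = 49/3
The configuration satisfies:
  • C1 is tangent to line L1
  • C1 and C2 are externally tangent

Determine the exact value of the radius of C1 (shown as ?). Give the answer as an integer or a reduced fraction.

1. [C1‖L1]  r_C1² − 484/9 = 0  ⇒  r_C1 = 22/3 (r>0 drops 1)
2. [ext C1·C2]  r_C1² + 10r_C1 − 1144/9 = 0  ⇒  r_C1 = 22/3 (r>0 drops 1)

22/3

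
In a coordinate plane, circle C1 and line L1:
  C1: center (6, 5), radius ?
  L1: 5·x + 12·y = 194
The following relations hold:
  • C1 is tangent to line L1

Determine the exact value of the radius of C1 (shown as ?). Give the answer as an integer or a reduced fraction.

8

1. [C1‖L1]  r_C1² − 64 = 0  ⇒  r_C1 = 8 (r>0 drops 1)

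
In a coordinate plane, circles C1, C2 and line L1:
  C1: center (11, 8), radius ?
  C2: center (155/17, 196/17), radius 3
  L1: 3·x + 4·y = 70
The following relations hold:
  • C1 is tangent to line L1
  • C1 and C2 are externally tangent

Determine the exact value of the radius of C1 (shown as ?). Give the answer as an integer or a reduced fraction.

1

1. [C1‖L1]  r_C1² − 1 = 0  ⇒  r_C1 = 1 (r>0 drops 1)
2. [ext C1·C2]  r_C1² + 6r_C1 − 7 = 0  ⇒  r_C1 = 1 (r>0 drops 1)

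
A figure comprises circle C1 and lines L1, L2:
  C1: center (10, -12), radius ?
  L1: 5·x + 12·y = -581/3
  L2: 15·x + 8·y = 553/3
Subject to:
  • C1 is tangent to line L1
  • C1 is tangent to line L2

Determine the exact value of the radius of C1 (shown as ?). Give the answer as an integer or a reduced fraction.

23/3

1. [C1‖L1]  r_C1² − 529/9 = 0  ⇒  r_C1 = 23/3 (r>0 drops 1)
2. [C1‖L2]  r_C1² − 529/9 = 0  ⇒  r_C1 = 23/3 (r>0 drops 1)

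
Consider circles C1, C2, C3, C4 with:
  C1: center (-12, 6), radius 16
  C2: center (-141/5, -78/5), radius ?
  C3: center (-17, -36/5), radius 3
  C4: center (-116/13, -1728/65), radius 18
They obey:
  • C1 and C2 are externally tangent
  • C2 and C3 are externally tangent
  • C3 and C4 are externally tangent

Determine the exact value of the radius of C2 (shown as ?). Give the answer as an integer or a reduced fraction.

11

1. [ext C1·C2]  r_C2² + 32r_C2 − 473 = 0  ⇒  r_C2 = 11 (r>0 drops 1)
2. [ext C2·C3]  r_C2² + 6r_C2 − 187 = 0  ⇒  r_C2 = 11 (r>0 drops 1)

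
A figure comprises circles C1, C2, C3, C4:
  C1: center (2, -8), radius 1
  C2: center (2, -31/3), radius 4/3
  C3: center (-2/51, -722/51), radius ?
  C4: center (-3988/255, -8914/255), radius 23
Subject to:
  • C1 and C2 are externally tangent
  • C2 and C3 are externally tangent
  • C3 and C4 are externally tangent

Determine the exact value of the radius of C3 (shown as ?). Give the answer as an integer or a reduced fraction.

1. [ext C2·C3]  r_C3² + (8/3)r_C3 − 17 = 0  ⇒  r_C3 = 3 (r>0 drops 1)
2. [ext C3·C4]  r_C3² + 46r_C3 − 147 = 0  ⇒  r_C3 = 3 (r>0 drops 1)

3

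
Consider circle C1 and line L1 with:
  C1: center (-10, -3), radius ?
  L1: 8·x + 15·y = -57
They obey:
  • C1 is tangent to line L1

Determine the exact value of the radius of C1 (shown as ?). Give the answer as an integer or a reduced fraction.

1. [C1‖L1]  r_C1² − 16 = 0  ⇒  r_C1 = 4 (r>0 drops 1)

4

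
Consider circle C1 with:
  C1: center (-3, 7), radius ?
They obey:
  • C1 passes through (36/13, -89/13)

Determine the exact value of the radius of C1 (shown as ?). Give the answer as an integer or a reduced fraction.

15

1. [C1∋P]  r_C1² − 225 = 0  ⇒  r_C1 = 15 (r>0 drops 1)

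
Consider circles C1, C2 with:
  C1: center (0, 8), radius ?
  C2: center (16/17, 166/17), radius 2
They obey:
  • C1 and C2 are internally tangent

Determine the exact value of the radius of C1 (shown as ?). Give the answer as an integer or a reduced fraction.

4

1. [int C1,C2]  r_C1² − 4r_C1 = 0  ⇒  r_C1 = 4 (r>0 drops 1)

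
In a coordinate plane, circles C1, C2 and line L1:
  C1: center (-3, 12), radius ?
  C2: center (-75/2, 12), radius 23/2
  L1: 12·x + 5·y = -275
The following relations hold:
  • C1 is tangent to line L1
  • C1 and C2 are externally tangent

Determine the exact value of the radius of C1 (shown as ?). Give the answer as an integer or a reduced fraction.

23

1. [C1‖L1]  r_C1² − 529 = 0  ⇒  r_C1 = 23 (r>0 drops 1)
2. [ext C1·C2]  r_C1² + 23r_C1 − 1058 = 0  ⇒  r_C1 = 23 (r>0 drops 1)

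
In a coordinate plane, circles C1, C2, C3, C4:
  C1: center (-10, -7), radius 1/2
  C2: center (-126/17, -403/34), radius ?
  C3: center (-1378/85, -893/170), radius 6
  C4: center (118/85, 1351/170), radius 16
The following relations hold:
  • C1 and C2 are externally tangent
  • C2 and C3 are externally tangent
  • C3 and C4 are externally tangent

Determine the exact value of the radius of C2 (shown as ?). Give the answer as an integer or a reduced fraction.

5

1. [ext C1·C2]  r_C2² + 1r_C2 − 30 = 0  ⇒  r_C2 = 5 (r>0 drops 1)
2. [ext C2·C3]  r_C2² + 12r_C2 − 85 = 0  ⇒  r_C2 = 5 (r>0 drops 1)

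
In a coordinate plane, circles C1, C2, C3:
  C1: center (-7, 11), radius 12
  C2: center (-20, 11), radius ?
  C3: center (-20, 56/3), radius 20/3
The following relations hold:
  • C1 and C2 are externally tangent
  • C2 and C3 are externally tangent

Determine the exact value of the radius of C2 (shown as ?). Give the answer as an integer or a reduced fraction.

1. [ext C1·C2]  r_C2² + 24r_C2 − 25 = 0  ⇒  r_C2 = 1 (r>0 drops 1)
2. [ext C2·C3]  r_C2² + (40/3)r_C2 − 43/3 = 0  ⇒  r_C2 = 1 (r>0 drops 1)

1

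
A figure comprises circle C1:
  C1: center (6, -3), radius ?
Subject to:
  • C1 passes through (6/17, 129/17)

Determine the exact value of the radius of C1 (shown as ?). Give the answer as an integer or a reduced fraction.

1. [C1∋P]  r_C1² − 144 = 0  ⇒  r_C1 = 12 (r>0 drops 1)

12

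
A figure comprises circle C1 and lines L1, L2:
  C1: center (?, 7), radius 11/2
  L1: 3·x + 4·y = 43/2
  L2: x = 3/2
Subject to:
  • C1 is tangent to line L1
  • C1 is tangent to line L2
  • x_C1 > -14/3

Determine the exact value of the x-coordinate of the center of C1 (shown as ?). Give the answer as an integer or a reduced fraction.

7

1. [C1‖L1]  x_C1² + (13/3)x_C1 − 238/3 = 0  ⇒  x_C1 = -34/3 or 7
2. [C1‖L2]  x_C1² − 3x_C1 − 28 = 0  ⇒  x_C1 = -4 or 7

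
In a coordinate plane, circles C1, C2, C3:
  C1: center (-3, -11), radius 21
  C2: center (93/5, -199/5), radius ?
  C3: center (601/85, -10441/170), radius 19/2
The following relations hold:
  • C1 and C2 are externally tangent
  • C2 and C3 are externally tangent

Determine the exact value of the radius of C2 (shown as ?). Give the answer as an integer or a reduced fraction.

15

1. [ext C1·C2]  r_C2² + 42r_C2 − 855 = 0  ⇒  r_C2 = 15 (r>0 drops 1)
2. [ext C2·C3]  r_C2² + 19r_C2 − 510 = 0  ⇒  r_C2 = 15 (r>0 drops 1)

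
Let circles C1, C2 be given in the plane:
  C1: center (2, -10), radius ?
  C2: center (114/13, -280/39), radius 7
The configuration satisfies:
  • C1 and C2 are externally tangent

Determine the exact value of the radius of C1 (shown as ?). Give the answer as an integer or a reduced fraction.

1/3

1. [ext C1·C2]  r_C1² + 14r_C1 − 43/9 = 0  ⇒  r_C1 = 1/3 (r>0 drops 1)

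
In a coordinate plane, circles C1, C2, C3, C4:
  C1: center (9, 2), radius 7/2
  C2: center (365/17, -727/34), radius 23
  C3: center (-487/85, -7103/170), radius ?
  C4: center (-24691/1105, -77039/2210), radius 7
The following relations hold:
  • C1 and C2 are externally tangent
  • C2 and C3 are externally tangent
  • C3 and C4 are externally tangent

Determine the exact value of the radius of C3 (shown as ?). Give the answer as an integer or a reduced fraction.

1. [ext C2·C3]  r_C3² + 46r_C3 − 627 = 0  ⇒  r_C3 = 11 (r>0 drops 1)
2. [ext C3·C4]  r_C3² + 14r_C3 − 275 = 0  ⇒  r_C3 = 11 (r>0 drops 1)

11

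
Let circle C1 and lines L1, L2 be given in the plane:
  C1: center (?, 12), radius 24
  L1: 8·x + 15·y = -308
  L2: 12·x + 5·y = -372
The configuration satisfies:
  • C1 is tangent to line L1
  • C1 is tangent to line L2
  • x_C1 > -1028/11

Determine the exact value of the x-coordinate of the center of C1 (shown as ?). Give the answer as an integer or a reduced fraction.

1. [C1‖L1]  x_C1² + 122x_C1 + 1120 = 0  ⇒  x_C1 = -112 or -10
2. [C1‖L2]  x_C1² + 72x_C1 + 620 = 0  ⇒  x_C1 = -62 or -10

-10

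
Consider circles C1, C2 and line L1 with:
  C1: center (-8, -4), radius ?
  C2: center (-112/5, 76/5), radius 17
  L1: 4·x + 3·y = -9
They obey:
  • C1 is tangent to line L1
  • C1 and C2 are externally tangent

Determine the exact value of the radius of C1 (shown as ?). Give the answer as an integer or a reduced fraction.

1. [C1‖L1]  r_C1² − 49 = 0  ⇒  r_C1 = 7 (r>0 drops 1)
2. [ext C1·C2]  r_C1² + 34r_C1 − 287 = 0  ⇒  r_C1 = 7 (r>0 drops 1)

7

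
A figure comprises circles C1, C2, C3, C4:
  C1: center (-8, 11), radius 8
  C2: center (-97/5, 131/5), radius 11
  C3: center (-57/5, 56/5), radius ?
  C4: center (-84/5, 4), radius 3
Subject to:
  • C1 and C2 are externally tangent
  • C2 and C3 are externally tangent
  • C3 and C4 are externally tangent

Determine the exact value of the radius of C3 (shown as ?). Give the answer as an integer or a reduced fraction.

1. [ext C2·C3]  r_C3² + 22r_C3 − 168 = 0  ⇒  r_C3 = 6 (r>0 drops 1)
2. [ext C3·C4]  r_C3² + 6r_C3 − 72 = 0  ⇒  r_C3 = 6 (r>0 drops 1)

6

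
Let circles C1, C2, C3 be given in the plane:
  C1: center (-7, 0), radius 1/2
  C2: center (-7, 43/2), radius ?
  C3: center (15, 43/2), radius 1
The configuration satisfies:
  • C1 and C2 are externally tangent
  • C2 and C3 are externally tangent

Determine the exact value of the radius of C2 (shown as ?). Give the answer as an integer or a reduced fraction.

1. [ext C1·C2]  r_C2² + 1r_C2 − 462 = 0  ⇒  r_C2 = 21 (r>0 drops 1)
2. [ext C2·C3]  r_C2² + 2r_C2 − 483 = 0  ⇒  r_C2 = 21 (r>0 drops 1)

21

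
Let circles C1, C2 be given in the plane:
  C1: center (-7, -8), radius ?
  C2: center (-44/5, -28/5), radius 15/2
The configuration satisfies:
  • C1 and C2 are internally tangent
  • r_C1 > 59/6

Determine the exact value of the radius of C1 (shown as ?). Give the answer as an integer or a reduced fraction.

21/2

1. [int C1,C2]  r_C1² − 15r_C1 + 189/4 = 0  ⇒  r_C1 = 9/2 or 21/2
2. given r_C1 > 59/6: keep 21/2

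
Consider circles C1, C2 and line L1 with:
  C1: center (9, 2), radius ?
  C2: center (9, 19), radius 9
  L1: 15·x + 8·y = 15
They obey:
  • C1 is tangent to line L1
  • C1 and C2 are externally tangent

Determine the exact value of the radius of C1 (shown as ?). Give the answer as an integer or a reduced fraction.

8

1. [C1‖L1]  r_C1² − 64 = 0  ⇒  r_C1 = 8 (r>0 drops 1)
2. [ext C1·C2]  r_C1² + 18r_C1 − 208 = 0  ⇒  r_C1 = 8 (r>0 drops 1)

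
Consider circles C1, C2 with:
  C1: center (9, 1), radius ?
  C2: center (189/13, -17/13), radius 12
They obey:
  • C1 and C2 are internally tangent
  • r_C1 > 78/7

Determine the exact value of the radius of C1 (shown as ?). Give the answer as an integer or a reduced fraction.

18

1. [int C1,C2]  r_C1² − 24r_C1 + 108 = 0  ⇒  r_C1 = 6 or 18
2. given r_C1 > 78/7: keep 18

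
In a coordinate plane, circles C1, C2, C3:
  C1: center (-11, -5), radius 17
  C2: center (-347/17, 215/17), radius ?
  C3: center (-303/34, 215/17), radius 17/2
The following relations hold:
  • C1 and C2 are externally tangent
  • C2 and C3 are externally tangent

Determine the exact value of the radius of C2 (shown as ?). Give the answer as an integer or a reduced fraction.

1. [ext C1·C2]  r_C2² + 34r_C2 − 111 = 0  ⇒  r_C2 = 3 (r>0 drops 1)
2. [ext C2·C3]  r_C2² + 17r_C2 − 60 = 0  ⇒  r_C2 = 3 (r>0 drops 1)

3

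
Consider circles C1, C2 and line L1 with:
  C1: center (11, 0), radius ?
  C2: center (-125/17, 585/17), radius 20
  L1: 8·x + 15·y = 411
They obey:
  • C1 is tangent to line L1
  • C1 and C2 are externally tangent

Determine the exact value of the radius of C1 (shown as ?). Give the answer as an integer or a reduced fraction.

1. [C1‖L1]  r_C1² − 361 = 0  ⇒  r_C1 = 19 (r>0 drops 1)
2. [ext C1·C2]  r_C1² + 40r_C1 − 1121 = 0  ⇒  r_C1 = 19 (r>0 drops 1)

19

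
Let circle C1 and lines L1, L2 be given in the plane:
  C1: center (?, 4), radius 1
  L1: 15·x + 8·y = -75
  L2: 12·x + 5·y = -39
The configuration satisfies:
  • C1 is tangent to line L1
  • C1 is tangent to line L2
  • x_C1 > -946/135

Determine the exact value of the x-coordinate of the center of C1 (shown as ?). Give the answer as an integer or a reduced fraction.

1. [C1‖L1]  x_C1² + (214/15)x_C1 + 248/5 = 0  ⇒  x_C1 = -124/15 or -6
2. [C1‖L2]  x_C1² + (59/6)x_C1 + 23 = 0  ⇒  x_C1 = -6 or -23/6

-6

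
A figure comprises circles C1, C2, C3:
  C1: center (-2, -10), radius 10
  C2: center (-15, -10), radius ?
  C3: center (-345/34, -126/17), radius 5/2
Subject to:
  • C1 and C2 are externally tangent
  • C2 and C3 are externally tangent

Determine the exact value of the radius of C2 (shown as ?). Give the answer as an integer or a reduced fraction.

3

1. [ext C1·C2]  r_C2² + 20r_C2 − 69 = 0  ⇒  r_C2 = 3 (r>0 drops 1)
2. [ext C2·C3]  r_C2² + 5r_C2 − 24 = 0  ⇒  r_C2 = 3 (r>0 drops 1)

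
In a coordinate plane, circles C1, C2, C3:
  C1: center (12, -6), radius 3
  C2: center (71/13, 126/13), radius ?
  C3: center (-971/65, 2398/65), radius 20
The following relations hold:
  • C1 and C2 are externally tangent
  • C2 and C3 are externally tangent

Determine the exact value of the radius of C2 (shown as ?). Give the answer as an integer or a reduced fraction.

14

1. [ext C1·C2]  r_C2² + 6r_C2 − 280 = 0  ⇒  r_C2 = 14 (r>0 drops 1)
2. [ext C2·C3]  r_C2² + 40r_C2 − 756 = 0  ⇒  r_C2 = 14 (r>0 drops 1)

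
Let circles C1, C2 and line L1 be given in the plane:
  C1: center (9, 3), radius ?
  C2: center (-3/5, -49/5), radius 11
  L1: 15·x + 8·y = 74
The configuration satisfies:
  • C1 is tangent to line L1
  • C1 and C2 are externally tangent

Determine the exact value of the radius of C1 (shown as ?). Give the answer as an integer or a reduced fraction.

1. [C1‖L1]  r_C1² − 25 = 0  ⇒  r_C1 = 5 (r>0 drops 1)
2. [ext C1·C2]  r_C1² + 22r_C1 − 135 = 0  ⇒  r_C1 = 5 (r>0 drops 1)

5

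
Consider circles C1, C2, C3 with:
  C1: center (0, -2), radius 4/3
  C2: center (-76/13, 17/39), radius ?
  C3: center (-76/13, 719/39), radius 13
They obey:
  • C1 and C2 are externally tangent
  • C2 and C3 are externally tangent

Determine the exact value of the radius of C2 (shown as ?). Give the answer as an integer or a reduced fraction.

1. [ext C1·C2]  r_C2² + (8/3)r_C2 − 115/3 = 0  ⇒  r_C2 = 5 (r>0 drops 1)
2. [ext C2·C3]  r_C2² + 26r_C2 − 155 = 0  ⇒  r_C2 = 5 (r>0 drops 1)

5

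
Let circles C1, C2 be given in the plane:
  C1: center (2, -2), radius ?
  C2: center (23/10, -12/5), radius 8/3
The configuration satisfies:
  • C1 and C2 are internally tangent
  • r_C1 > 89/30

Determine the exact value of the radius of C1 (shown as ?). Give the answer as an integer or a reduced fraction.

19/6

1. [int C1,C2]  r_C1² − (16/3)r_C1 + 247/36 = 0  ⇒  r_C1 = 13/6 or 19/6
2. given r_C1 > 89/30: keep 19/6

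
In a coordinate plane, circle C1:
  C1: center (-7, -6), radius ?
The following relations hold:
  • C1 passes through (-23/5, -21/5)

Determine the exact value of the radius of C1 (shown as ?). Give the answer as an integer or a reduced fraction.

3

1. [C1∋P]  r_C1² − 9 = 0  ⇒  r_C1 = 3 (r>0 drops 1)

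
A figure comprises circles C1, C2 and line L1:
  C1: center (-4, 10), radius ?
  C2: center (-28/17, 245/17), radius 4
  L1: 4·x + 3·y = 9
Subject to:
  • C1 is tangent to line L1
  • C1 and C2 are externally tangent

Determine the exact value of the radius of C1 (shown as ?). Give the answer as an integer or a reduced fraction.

1

1. [C1‖L1]  r_C1² − 1 = 0  ⇒  r_C1 = 1 (r>0 drops 1)
2. [ext C1·C2]  r_C1² + 8r_C1 − 9 = 0  ⇒  r_C1 = 1 (r>0 drops 1)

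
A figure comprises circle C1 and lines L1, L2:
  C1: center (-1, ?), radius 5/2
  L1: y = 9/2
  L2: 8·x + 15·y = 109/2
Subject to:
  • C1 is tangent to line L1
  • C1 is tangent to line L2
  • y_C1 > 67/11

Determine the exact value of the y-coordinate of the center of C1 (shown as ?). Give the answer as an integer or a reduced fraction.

7

1. [C1‖L1]  y_C1² − 9y_C1 + 14 = 0  ⇒  y_C1 = 2 or 7
2. [C1‖L2]  y_C1² − (25/3)y_C1 + 28/3 = 0  ⇒  y_C1 = 4/3 or 7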